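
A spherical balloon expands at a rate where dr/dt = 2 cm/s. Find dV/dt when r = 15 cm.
1800π cm³/s

V = (4/3)πr³
dV/dt = dV/dr · dr/dt = 4πr² · 2
At r = 15: dV/dt = 1800π cm³/s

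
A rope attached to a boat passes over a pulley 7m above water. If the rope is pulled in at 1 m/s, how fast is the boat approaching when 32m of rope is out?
32√39/195 ≈ 1.025 m/s

rope² = x² + 7²
x = √(32² - 7²) = 5√39
dx/dt = (rope/x) · d(rope)/dt = (32/(5√39)) · (-1) = -32√39/195 m/s
The boat approaches at 32√39/195 ≈ 1.025 m/s.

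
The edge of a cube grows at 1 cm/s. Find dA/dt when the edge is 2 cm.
24 cm²/s

A = 6s²
dA/dt = 12s · ds/dt = 12·2·1 = 24 cm²/s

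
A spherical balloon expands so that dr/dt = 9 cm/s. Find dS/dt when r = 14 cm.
1008π cm²/s

S = 4πr²
dS/dt = dS/dr · dr/dt = 8πr · 9
At r = 14: dS/dt = 1008π cm²/s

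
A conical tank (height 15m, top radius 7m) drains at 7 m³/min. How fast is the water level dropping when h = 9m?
25/(63π) ≈ 0.1263 m/min

r/h = 7/15, so r = (7/15)h
V = (1/3)πr²h = (1/3)π((7/15)h)²h = (49/675)πh³
dV/dh = (49/225)πh²
dh/dt = (dV/dt)/(dV/dh) = -7/((49/225)π·9²) = -25/(63π) m/min
The level is dropping at 25/(63π) ≈ 0.1263 m/min.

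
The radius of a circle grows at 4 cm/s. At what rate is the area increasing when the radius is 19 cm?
152π cm²/s

A = πr²
dA/dt = 2πr · dr/dt = 2π(19)(4) = 152π cm²/s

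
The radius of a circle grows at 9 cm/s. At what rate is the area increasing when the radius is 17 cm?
306π cm²/s

A = πr²
dA/dt = 2πr · dr/dt = 2π(17)(9) = 306π cm²/s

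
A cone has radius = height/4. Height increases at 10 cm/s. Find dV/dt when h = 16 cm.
160π cm³/s

V = (1/3)π(h/4)²h = πh³/48
dV/dt = πh²/16 · 10
At h = 16: dV/dt = 160π cm³/s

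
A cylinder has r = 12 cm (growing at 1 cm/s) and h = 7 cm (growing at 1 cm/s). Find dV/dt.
312π cm³/s

V = πr²h
dV/dt = 2πrh·dr/dt + πr²·dh/dt
= 2π(12)(7)(1) + π(12)²(1)
= 312π cm³/s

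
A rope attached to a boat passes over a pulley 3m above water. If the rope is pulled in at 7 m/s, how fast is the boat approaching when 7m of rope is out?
49√10/20 ≈ 7.748 m/s

rope² = x² + 3²
x = √(7² - 3²) = 2√10
dx/dt = (rope/x) · d(rope)/dt = (7/(2√10)) · (-7) = -49√10/20 m/s
The boat approaches at 49√10/20 ≈ 7.748 m/s.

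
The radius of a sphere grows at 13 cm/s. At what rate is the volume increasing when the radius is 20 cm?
20800π cm³/s

V = (4/3)πr³
dV/dt = dV/dr · dr/dt = 4πr² · 13
At r = 20: dV/dt = 20800π cm³/s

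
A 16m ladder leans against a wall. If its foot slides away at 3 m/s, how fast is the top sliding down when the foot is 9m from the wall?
27√7/35 ≈ 2.041 m/s

x² + y² = 16²
2x·dx/dt + 2y·dy/dt = 0
dy/dt = -x/y · dx/dt = -9/(5√7) · 3 = -27√7/35 m/s
The top is descending at 27√7/35 ≈ 2.041 m/s.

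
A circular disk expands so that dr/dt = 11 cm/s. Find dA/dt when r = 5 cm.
110π cm²/s

A = πr²
dA/dt = 2πr · dr/dt = 2π(5)(11) = 110π cm²/s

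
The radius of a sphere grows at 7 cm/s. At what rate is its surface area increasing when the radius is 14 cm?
784π cm²/s

S = 4πr²
dS/dt = dS/dr · dr/dt = 8πr · 7
At r = 14: dS/dt = 784π cm²/s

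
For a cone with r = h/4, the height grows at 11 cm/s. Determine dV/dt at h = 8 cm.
44π cm³/s

V = (1/3)π(h/4)²h = πh³/48
dV/dt = πh²/16 · 11
At h = 8: dV/dt = 44π cm³/s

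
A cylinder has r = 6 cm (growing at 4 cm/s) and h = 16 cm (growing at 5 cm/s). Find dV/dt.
948π cm³/s

V = πr²h
dV/dt = 2πrh·dr/dt + πr²·dh/dt
= 2π(6)(16)(4) + π(6)²(5)
= 948π cm³/s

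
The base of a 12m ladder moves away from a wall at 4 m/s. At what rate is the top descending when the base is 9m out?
12√7/7 ≈ 4.536 m/s

x² + y² = 12²
2x·dx/dt + 2y·dy/dt = 0
dy/dt = -x/y · dx/dt = -9/(3√7) · 4 = -12√7/7 m/s
The top is descending at 12√7/7 ≈ 4.536 m/s.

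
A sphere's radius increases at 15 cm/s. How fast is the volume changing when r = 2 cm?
240π cm³/s

V = (4/3)πr³
dV/dt = dV/dr · dr/dt = 4πr² · 15
At r = 2: dV/dt = 240π cm³/s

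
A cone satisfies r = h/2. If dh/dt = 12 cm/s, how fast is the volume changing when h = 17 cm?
867π cm³/s

V = (1/3)π(h/2)²h = πh³/12
dV/dt = πh²/4 · 12
At h = 17: dV/dt = 867π cm³/s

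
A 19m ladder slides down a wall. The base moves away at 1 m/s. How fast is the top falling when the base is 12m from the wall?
12√217/217 ≈ 0.8146 m/s

x² + y² = 19²
2x·dx/dt + 2y·dy/dt = 0
dy/dt = -x/y · dx/dt = -12/√217 · 1 = -12√217/217 m/s
The top is descending at 12√217/217 ≈ 0.8146 m/s.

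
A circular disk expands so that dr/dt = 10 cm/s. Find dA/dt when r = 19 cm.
380π cm²/s

A = πr²
dA/dt = 2πr · dr/dt = 2π(19)(10) = 380π cm²/s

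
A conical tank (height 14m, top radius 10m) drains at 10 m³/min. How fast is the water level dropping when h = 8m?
49/(160π) ≈ 0.09748 m/min

r/h = 10/14, so r = (5/7)h
V = (1/3)πr²h = (1/3)π((5/7)h)²h = (25/147)πh³
dV/dh = (25/49)πh²
dh/dt = (dV/dt)/(dV/dh) = -10/((25/49)π·8²) = -49/(160π) m/min
The level is dropping at 49/(160π) ≈ 0.09748 m/min.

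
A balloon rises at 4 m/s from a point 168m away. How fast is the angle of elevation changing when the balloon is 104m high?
0.017213 rad/s

tan(θ) = y/168
sec²(θ) · dθ/dt = (1/168) · dy/dt
dθ/dt = cos²(θ)/168 · 4 = 168/(168² + 104²) · 4
dθ/dt = 0.017213 rad/s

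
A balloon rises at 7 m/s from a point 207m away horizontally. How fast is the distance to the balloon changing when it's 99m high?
77√26/130 ≈ 3.02 m/s

z² = 207² + y²
z = √(207² + 99²) = 45√26
dz/dt = y/z · dy/dt = 99/(45√26) · 7 = 77√26/130 ≈ 3.02 m/s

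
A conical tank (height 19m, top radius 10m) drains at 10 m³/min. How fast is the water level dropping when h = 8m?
361/(640π) ≈ 0.1795 m/min

r/h = 10/19, so r = (10/19)h
V = (1/3)πr²h = (1/3)π((10/19)h)²h = (100/1083)πh³
dV/dh = (100/361)πh²
dh/dt = (dV/dt)/(dV/dh) = -10/((100/361)π·8²) = -361/(640π) m/min
The level is dropping at 361/(640π) ≈ 0.1795 m/min.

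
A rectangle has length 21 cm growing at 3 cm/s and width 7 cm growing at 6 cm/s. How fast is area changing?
147 cm²/s

A = lw
dA/dt = w·dl/dt + l·dw/dt = 7·3 + 21·6 = 147 cm²/s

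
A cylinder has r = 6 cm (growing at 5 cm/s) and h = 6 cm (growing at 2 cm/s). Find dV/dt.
432π cm³/s

V = πr²h
dV/dt = 2πrh·dr/dt + πr²·dh/dt
= 2π(6)(6)(5) + π(6)²(2)
= 432π cm³/s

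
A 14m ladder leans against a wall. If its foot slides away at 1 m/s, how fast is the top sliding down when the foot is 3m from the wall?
3√187/187 ≈ 0.2194 m/s

x² + y² = 14²
2x·dx/dt + 2y·dy/dt = 0
dy/dt = -x/y · dx/dt = -3/√187 · 1 = -3√187/187 m/s
The top is descending at 3√187/187 ≈ 0.2194 m/s.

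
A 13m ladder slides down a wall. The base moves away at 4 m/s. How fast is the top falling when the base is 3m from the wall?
3√10/10 ≈ 0.9487 m/s

x² + y² = 13²
2x·dx/dt + 2y·dy/dt = 0
dy/dt = -x/y · dx/dt = -3/(4√10) · 4 = -3√10/10 m/s
The top is descending at 3√10/10 ≈ 0.9487 m/s.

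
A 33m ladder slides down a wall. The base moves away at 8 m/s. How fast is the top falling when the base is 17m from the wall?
17√2/5 ≈ 4.808 m/s

x² + y² = 33²
2x·dx/dt + 2y·dy/dt = 0
dy/dt = -x/y · dx/dt = -17/(20√2) · 8 = -17√2/5 m/s
The top is descending at 17√2/5 ≈ 4.808 m/s.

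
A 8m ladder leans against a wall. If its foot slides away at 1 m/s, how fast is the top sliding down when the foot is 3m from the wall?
3√55/55 ≈ 0.4045 m/s

x² + y² = 8²
2x·dx/dt + 2y·dy/dt = 0
dy/dt = -x/y · dx/dt = -3/√55 · 1 = -3√55/55 m/s
The top is descending at 3√55/55 ≈ 0.4045 m/s.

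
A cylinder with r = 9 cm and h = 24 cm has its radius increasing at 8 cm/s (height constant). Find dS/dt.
672π cm²/s

S = 2πrh + 2πr² (lateral + bases)
dS/dt = (2πh + 4πr)·dr/dt = (2π·24 + 4π·9)·8
= 672π cm²/s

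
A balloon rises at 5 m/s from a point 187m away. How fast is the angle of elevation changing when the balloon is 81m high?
0.022514 rad/s

tan(θ) = y/187
sec²(θ) · dθ/dt = (1/187) · dy/dt
dθ/dt = cos²(θ)/187 · 5 = 187/(187² + 81²) · 5
dθ/dt = 0.022514 rad/s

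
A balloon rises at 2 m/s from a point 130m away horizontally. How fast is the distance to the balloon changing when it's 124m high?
124√8069/8069 ≈ 1.38 m/s

z² = 130² + y²
z = √(130² + 124²) = 2√8069
dz/dt = y/z · dy/dt = 124/(2√8069) · 2 = 124√8069/8069 ≈ 1.38 m/s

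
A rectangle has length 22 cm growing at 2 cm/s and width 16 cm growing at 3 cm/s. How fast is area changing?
98 cm²/s

A = lw
dA/dt = w·dl/dt + l·dw/dt = 16·2 + 22·3 = 98 cm²/s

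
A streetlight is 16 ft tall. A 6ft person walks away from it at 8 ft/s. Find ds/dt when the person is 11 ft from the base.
24/5 ft/s

By similar triangles: 16/(x+s) = 6/s
Solving: s = 6x/10
ds/dt = 6/10 · dx/dt = 3/5 · 8 = 24/5 ft/s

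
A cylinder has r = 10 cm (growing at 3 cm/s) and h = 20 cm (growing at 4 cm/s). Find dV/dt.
1600π cm³/s

V = πr²h
dV/dt = 2πrh·dr/dt + πr²·dh/dt
= 2π(10)(20)(3) + π(10)²(4)
= 1600π cm³/s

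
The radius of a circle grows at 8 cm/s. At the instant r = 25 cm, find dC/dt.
16π cm/s

C = 2πr
dC/dt = 2π · dr/dt = 2π · 8 = 16π cm/s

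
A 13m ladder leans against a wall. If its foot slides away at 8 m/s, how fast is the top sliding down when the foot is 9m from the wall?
18√22/11 ≈ 7.675 m/s

x² + y² = 13²
2x·dx/dt + 2y·dy/dt = 0
dy/dt = -x/y · dx/dt = -9/(2√22) · 8 = -18√22/11 m/s
The top is descending at 18√22/11 ≈ 7.675 m/s.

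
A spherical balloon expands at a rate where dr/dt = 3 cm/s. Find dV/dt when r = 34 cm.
13872π cm³/s

V = (4/3)πr³
dV/dt = dV/dr · dr/dt = 4πr² · 3
At r = 34: dV/dt = 13872π cm³/s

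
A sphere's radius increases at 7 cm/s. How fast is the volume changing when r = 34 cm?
32368π cm³/s

V = (4/3)πr³
dV/dt = dV/dr · dr/dt = 4πr² · 7
At r = 34: dV/dt = 32368π cm³/s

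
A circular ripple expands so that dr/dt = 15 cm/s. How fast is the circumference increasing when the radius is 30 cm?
30π cm/s

C = 2πr
dC/dt = 2π · dr/dt = 2π · 15 = 30π cm/s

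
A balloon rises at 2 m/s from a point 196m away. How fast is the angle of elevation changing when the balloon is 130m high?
0.007087 rad/s

tan(θ) = y/196
sec²(θ) · dθ/dt = (1/196) · dy/dt
dθ/dt = cos²(θ)/196 · 2 = 196/(196² + 130²) · 2
dθ/dt = 0.007087 rad/s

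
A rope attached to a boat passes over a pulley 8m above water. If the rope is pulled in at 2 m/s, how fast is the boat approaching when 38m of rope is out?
38√345/345 ≈ 2.046 m/s

rope² = x² + 8²
x = √(38² - 8²) = 2√345
dx/dt = (rope/x) · d(rope)/dt = (38/(2√345)) · (-2) = -38√345/345 m/s
The boat approaches at 38√345/345 ≈ 2.046 m/s.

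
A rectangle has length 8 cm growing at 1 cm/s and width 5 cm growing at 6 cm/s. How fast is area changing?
53 cm²/s

A = lw
dA/dt = w·dl/dt + l·dw/dt = 5·1 + 8·6 = 53 cm²/s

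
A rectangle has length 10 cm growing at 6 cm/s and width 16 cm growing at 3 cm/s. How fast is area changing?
126 cm²/s

A = lw
dA/dt = w·dl/dt + l·dw/dt = 16·6 + 10·3 = 126 cm²/s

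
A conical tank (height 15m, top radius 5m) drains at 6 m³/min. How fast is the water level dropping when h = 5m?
54/(25π) ≈ 0.6875 m/min

r/h = 5/15, so r = (1/3)h
V = (1/3)πr²h = (1/3)π((1/3)h)²h = (1/27)πh³
dV/dh = (1/9)πh²
dh/dt = (dV/dt)/(dV/dh) = -6/((1/9)π·5²) = -54/(25π) m/min
The level is dropping at 54/(25π) ≈ 0.6875 m/min.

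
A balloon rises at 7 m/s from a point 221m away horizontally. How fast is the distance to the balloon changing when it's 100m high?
700√58841/58841 ≈ 2.886 m/s

z² = 221² + y²
z = √(221² + 100²) = √58841
dz/dt = y/z · dy/dt = 100/√58841 · 7 = 700√58841/58841 ≈ 2.886 m/s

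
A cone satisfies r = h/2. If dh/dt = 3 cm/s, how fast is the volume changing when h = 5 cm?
75π/4 cm³/s

V = (1/3)π(h/2)²h = πh³/12
dV/dt = πh²/4 · 3
At h = 5: dV/dt = 75π/4 cm³/s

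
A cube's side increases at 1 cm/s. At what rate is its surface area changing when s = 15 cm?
180 cm²/s

A = 6s²
dA/dt = 12s · ds/dt = 12·15·1 = 180 cm²/s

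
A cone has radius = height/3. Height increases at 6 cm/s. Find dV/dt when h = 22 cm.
968π/3 cm³/s

V = (1/3)π(h/3)²h = πh³/27
dV/dt = πh²/9 · 6
At h = 22: dV/dt = 968π/3 cm³/s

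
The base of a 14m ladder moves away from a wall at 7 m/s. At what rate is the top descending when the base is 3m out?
21√187/187 ≈ 1.536 m/s

x² + y² = 14²
2x·dx/dt + 2y·dy/dt = 0
dy/dt = -x/y · dx/dt = -3/√187 · 7 = -21√187/187 m/s
The top is descending at 21√187/187 ≈ 1.536 m/s.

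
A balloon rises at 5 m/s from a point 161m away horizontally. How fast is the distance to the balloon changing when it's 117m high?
117√39610/7922 ≈ 2.939 m/s

z² = 161² + y²
z = √(161² + 117²) = √39610
dz/dt = y/z · dy/dt = 117/√39610 · 5 = 117√39610/7922 ≈ 2.939 m/s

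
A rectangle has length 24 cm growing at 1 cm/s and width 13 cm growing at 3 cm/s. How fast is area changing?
85 cm²/s

A = lw
dA/dt = w·dl/dt + l·dw/dt = 13·1 + 24·3 = 85 cm²/s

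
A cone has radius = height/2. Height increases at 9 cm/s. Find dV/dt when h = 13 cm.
1521π/4 cm³/s

V = (1/3)π(h/2)²h = πh³/12
dV/dt = πh²/4 · 9
At h = 13: dV/dt = 1521π/4 cm³/s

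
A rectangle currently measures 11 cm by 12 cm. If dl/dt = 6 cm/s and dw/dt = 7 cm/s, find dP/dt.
26 cm/s

P = 2(l + w)
dP/dt = 2(dl/dt + dw/dt) = 2(6 + 7) = 26 cm/s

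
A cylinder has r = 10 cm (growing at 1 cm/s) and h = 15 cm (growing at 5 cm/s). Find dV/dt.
800π cm³/s

V = πr²h
dV/dt = 2πrh·dr/dt + πr²·dh/dt
= 2π(10)(15)(1) + π(10)²(5)
= 800π cm³/s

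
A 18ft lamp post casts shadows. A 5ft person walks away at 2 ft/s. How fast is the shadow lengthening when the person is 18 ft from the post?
10/13 ft/s

By similar triangles: 18/(x+s) = 5/s
Solving: s = 5x/13
ds/dt = 5/13 · dx/dt = 5/13 · 2 = 10/13 ft/s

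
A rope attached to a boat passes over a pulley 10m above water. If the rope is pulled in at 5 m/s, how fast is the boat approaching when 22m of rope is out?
55√6/24 ≈ 5.613 m/s

rope² = x² + 10²
x = √(22² - 10²) = 8√6
dx/dt = (rope/x) · d(rope)/dt = (22/(8√6)) · (-5) = -55√6/24 m/s
The boat approaches at 55√6/24 ≈ 5.613 m/s.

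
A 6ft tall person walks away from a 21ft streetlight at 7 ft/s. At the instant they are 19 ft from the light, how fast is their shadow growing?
14/5 ft/s

By similar triangles: 21/(x+s) = 6/s
Solving: s = 6x/15
ds/dt = 6/15 · dx/dt = 2/5 · 7 = 14/5 ft/s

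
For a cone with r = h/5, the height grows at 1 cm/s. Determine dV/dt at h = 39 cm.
1521π/25 cm³/s

V = (1/3)π(h/5)²h = πh³/75
dV/dt = πh²/25 · 1
At h = 39: dV/dt = 1521π/25 cm³/s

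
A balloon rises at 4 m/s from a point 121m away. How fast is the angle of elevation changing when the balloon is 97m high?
0.020125 rad/s

tan(θ) = y/121
sec²(θ) · dθ/dt = (1/121) · dy/dt
dθ/dt = cos²(θ)/121 · 4 = 121/(121² + 97²) · 4
dθ/dt = 0.020125 rad/s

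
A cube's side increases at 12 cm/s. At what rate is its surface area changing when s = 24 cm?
3456 cm²/s

A = 6s²
dA/dt = 12s · ds/dt = 12·24·12 = 3456 cm²/s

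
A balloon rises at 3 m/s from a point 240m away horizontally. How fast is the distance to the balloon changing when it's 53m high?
159√60409/60409 ≈ 0.6469 m/s

z² = 240² + y²
z = √(240² + 53²) = √60409
dz/dt = y/z · dy/dt = 53/√60409 · 3 = 159√60409/60409 ≈ 0.6469 m/s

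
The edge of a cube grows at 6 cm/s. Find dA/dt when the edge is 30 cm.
2160 cm²/s

A = 6s²
dA/dt = 12s · ds/dt = 12·30·6 = 2160 cm²/s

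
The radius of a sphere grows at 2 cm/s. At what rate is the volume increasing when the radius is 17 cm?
2312π cm³/s

V = (4/3)πr³
dV/dt = dV/dr · dr/dt = 4πr² · 2
At r = 17: dV/dt = 2312π cm³/s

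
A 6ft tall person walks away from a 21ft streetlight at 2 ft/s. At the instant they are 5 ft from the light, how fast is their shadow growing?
4/5 ft/s

By similar triangles: 21/(x+s) = 6/s
Solving: s = 6x/15
ds/dt = 6/15 · dx/dt = 2/5 · 2 = 4/5 ft/s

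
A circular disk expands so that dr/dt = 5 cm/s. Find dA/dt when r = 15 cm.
150π cm²/s

A = πr²
dA/dt = 2πr · dr/dt = 2π(15)(5) = 150π cm²/s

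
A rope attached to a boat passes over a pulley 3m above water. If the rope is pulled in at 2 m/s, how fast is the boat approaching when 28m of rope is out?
56√31/155 ≈ 2.012 m/s

rope² = x² + 3²
x = √(28² - 3²) = 5√31
dx/dt = (rope/x) · d(rope)/dt = (28/(5√31)) · (-2) = -56√31/155 m/s
The boat approaches at 56√31/155 ≈ 2.012 m/s.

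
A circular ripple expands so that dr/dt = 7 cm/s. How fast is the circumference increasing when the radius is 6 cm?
14π cm/s

C = 2πr
dC/dt = 2π · dr/dt = 2π · 7 = 14π cm/s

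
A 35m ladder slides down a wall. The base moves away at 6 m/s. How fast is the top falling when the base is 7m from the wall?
√6/2 ≈ 1.225 m/s

x² + y² = 35²
2x·dx/dt + 2y·dy/dt = 0
dy/dt = -x/y · dx/dt = -7/(14√6) · 6 = -√6/2 m/s
The top is descending at √6/2 ≈ 1.225 m/s.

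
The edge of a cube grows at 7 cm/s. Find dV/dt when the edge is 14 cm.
4116 cm³/s

V = s³
dV/dt = 3s² · ds/dt = 3·14²·7 = 4116 cm³/s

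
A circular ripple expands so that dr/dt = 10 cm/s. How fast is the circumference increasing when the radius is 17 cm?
20π cm/s

C = 2πr
dC/dt = 2π · dr/dt = 2π · 10 = 20π cm/s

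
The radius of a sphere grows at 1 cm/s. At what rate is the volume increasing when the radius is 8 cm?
256π cm³/s

V = (4/3)πr³
dV/dt = dV/dr · dr/dt = 4πr² · 1
At r = 8: dV/dt = 256π cm³/s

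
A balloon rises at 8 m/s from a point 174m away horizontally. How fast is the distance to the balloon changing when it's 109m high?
872√42157/42157 ≈ 4.247 m/s

z² = 174² + y²
z = √(174² + 109²) = √42157
dz/dt = y/z · dy/dt = 109/√42157 · 8 = 872√42157/42157 ≈ 4.247 m/s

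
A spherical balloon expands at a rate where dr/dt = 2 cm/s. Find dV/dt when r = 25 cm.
5000π cm³/s

V = (4/3)πr³
dV/dt = dV/dr · dr/dt = 4πr² · 2
At r = 25: dV/dt = 5000π cm³/s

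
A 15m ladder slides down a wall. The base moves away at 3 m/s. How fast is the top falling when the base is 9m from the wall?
9/4 = 2.25 m/s

x² + y² = 15²
2x·dx/dt + 2y·dy/dt = 0
dy/dt = -x/y · dx/dt = -9/12 · 3 = -9/4 m/s
The top is descending at 9/4 = 2.25 m/s.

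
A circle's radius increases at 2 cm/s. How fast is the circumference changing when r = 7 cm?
4π cm/s

C = 2πr
dC/dt = 2π · dr/dt = 2π · 2 = 4π cm/s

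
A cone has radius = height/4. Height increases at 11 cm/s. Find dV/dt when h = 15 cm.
2475π/16 cm³/s

V = (1/3)π(h/4)²h = πh³/48
dV/dt = πh²/16 · 11
At h = 15: dV/dt = 2475π/16 cm³/s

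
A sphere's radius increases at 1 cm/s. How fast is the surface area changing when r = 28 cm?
224π cm²/s

S = 4πr²
dS/dt = dS/dr · dr/dt = 8πr · 1
At r = 28: dS/dt = 224π cm²/s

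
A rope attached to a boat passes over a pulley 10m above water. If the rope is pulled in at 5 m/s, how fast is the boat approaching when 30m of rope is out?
15√2/4 ≈ 5.303 m/s

rope² = x² + 10²
x = √(30² - 10²) = 20√2
dx/dt = (rope/x) · d(rope)/dt = (30/(20√2)) · (-5) = -15√2/4 m/s
The boat approaches at 15√2/4 ≈ 5.303 m/s.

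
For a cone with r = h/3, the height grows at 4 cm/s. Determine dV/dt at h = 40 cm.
6400π/9 cm³/s

V = (1/3)π(h/3)²h = πh³/27
dV/dt = πh²/9 · 4
At h = 40: dV/dt = 6400π/9 cm³/s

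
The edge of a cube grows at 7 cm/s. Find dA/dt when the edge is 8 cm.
672 cm²/s

A = 6s²
dA/dt = 12s · ds/dt = 12·8·7 = 672 cm²/s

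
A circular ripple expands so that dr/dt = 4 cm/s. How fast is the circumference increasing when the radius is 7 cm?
8π cm/s

C = 2πr
dC/dt = 2π · dr/dt = 2π · 4 = 8π cm/s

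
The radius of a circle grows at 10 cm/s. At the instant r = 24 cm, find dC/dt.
20π cm/s

C = 2πr
dC/dt = 2π · dr/dt = 2π · 10 = 20π cm/s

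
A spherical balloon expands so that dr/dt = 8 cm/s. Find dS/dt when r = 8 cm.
512π cm²/s

S = 4πr²
dS/dt = dS/dr · dr/dt = 8πr · 8
At r = 8: dS/dt = 512π cm²/s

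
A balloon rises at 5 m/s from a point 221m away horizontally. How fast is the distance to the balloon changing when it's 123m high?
123√63970/12794 ≈ 2.432 m/s

z² = 221² + y²
z = √(221² + 123²) = √63970
dz/dt = y/z · dy/dt = 123/√63970 · 5 = 123√63970/12794 ≈ 2.432 m/s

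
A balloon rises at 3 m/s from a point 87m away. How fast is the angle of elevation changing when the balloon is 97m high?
0.015373 rad/s

tan(θ) = y/87
sec²(θ) · dθ/dt = (1/87) · dy/dt
dθ/dt = cos²(θ)/87 · 3 = 87/(87² + 97²) · 3
dθ/dt = 0.015373 rad/s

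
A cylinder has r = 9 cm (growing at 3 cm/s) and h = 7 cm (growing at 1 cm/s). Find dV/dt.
459π cm³/s

V = πr²h
dV/dt = 2πrh·dr/dt + πr²·dh/dt
= 2π(9)(7)(3) + π(9)²(1)
= 459π cm³/s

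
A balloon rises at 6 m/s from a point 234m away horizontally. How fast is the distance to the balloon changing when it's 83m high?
498√61645/61645 ≈ 2.006 m/s

z² = 234² + y²
z = √(234² + 83²) = √61645
dz/dt = y/z · dy/dt = 83/√61645 · 6 = 498√61645/61645 ≈ 2.006 m/s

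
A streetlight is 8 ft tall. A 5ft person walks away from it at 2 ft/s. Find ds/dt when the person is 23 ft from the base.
10/3 ft/s

By similar triangles: 8/(x+s) = 5/s
Solving: s = 5x/3
ds/dt = 5/3 · dx/dt = 5/3 · 2 = 10/3 ft/s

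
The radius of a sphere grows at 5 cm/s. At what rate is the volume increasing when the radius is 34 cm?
23120π cm³/s

V = (4/3)πr³
dV/dt = dV/dr · dr/dt = 4πr² · 5
At r = 34: dV/dt = 23120π cm³/s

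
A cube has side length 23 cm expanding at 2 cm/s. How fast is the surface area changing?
552 cm²/s

A = 6s²
dA/dt = 12s · ds/dt = 12·23·2 = 552 cm²/s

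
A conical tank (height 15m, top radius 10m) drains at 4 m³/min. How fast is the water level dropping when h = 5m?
9/(25π) ≈ 0.1146 m/min

r/h = 10/15, so r = (2/3)h
V = (1/3)πr²h = (1/3)π((2/3)h)²h = (4/27)πh³
dV/dh = (4/9)πh²
dh/dt = (dV/dt)/(dV/dh) = -4/((4/9)π·5²) = -9/(25π) m/min
The level is dropping at 9/(25π) ≈ 0.1146 m/min.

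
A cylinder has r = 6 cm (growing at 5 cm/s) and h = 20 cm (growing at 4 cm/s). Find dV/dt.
1344π cm³/s

V = πr²h
dV/dt = 2πrh·dr/dt + πr²·dh/dt
= 2π(6)(20)(5) + π(6)²(4)
= 1344π cm³/s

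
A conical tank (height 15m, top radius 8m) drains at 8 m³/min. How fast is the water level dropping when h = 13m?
225/(1352π) ≈ 0.05297 m/min

r/h = 8/15, so r = (8/15)h
V = (1/3)πr²h = (1/3)π((8/15)h)²h = (64/675)πh³
dV/dh = (64/225)πh²
dh/dt = (dV/dt)/(dV/dh) = -8/((64/225)π·13²) = -225/(1352π) m/min
The level is dropping at 225/(1352π) ≈ 0.05297 m/min.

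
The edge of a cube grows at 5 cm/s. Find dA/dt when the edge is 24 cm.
1440 cm²/s

A = 6s²
dA/dt = 12s · ds/dt = 12·24·5 = 1440 cm²/s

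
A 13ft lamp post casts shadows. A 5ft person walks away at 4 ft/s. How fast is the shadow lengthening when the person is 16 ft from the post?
5/2 ft/s

By similar triangles: 13/(x+s) = 5/s
Solving: s = 5x/8
ds/dt = 5/8 · dx/dt = 5/8 · 4 = 5/2 ft/s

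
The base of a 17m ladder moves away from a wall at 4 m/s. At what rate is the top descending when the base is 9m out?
9√13/13 ≈ 2.496 m/s

x² + y² = 17²
2x·dx/dt + 2y·dy/dt = 0
dy/dt = -x/y · dx/dt = -9/(4√13) · 4 = -9√13/13 m/s
The top is descending at 9√13/13 ≈ 2.496 m/s.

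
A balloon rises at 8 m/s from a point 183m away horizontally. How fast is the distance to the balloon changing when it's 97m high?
388√42898/21449 ≈ 3.747 m/s

z² = 183² + y²
z = √(183² + 97²) = √42898
dz/dt = y/z · dy/dt = 97/√42898 · 8 = 388√42898/21449 ≈ 3.747 m/s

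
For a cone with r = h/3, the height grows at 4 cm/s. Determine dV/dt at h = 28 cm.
3136π/9 cm³/s

V = (1/3)π(h/3)²h = πh³/27
dV/dt = πh²/9 · 4
At h = 28: dV/dt = 3136π/9 cm³/s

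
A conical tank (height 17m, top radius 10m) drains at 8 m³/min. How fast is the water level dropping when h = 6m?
289/(450π) ≈ 0.2044 m/min

r/h = 10/17, so r = (10/17)h
V = (1/3)πr²h = (1/3)π((10/17)h)²h = (100/867)πh³
dV/dh = (100/289)πh²
dh/dt = (dV/dt)/(dV/dh) = -8/((100/289)π·6²) = -289/(450π) m/min
The level is dropping at 289/(450π) ≈ 0.2044 m/min.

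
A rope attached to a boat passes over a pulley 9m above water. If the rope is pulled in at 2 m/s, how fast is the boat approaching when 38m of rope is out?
76√1363/1363 ≈ 2.059 m/s

rope² = x² + 9²
x = √(38² - 9²) = √1363
dx/dt = (rope/x) · d(rope)/dt = (38/√1363) · (-2) = -76√1363/1363 m/s
The boat approaches at 76√1363/1363 ≈ 2.059 m/s.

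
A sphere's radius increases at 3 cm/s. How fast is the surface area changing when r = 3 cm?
72π cm²/s

S = 4πr²
dS/dt = dS/dr · dr/dt = 8πr · 3
At r = 3: dS/dt = 72π cm²/s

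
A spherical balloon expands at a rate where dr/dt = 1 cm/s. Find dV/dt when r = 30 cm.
3600π cm³/s

V = (4/3)πr³
dV/dt = dV/dr · dr/dt = 4πr² · 1
At r = 30: dV/dt = 3600π cm³/s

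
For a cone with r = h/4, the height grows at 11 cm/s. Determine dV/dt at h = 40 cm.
1100π cm³/s

V = (1/3)π(h/4)²h = πh³/48
dV/dt = πh²/16 · 11
At h = 40: dV/dt = 1100π cm³/s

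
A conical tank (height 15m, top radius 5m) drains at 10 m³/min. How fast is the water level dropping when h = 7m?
90/(49π) ≈ 0.5847 m/min

r/h = 5/15, so r = (1/3)h
V = (1/3)πr²h = (1/3)π((1/3)h)²h = (1/27)πh³
dV/dh = (1/9)πh²
dh/dt = (dV/dt)/(dV/dh) = -10/((1/9)π·7²) = -90/(49π) m/min
The level is dropping at 90/(49π) ≈ 0.5847 m/min.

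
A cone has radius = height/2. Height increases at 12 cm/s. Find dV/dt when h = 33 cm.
3267π cm³/s

V = (1/3)π(h/2)²h = πh³/12
dV/dt = πh²/4 · 12
At h = 33: dV/dt = 3267π cm³/s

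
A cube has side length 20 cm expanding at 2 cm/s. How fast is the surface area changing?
480 cm²/s

A = 6s²
dA/dt = 12s · ds/dt = 12·20·2 = 480 cm²/s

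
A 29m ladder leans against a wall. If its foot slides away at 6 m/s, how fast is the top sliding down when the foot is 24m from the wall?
144√265/265 ≈ 8.846 m/s

x² + y² = 29²
2x·dx/dt + 2y·dy/dt = 0
dy/dt = -x/y · dx/dt = -24/√265 · 6 = -144√265/265 m/s
The top is descending at 144√265/265 ≈ 8.846 m/s.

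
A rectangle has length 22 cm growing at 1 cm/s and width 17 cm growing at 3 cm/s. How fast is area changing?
83 cm²/s

A = lw
dA/dt = w·dl/dt + l·dw/dt = 17·1 + 22·3 = 83 cm²/s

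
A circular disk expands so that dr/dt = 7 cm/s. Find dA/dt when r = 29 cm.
406π cm²/s

A = πr²
dA/dt = 2πr · dr/dt = 2π(29)(7) = 406π cm²/s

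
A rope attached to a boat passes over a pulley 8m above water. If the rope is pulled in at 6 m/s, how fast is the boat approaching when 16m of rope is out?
4√3 ≈ 6.928 m/s

rope² = x² + 8²
x = √(16² - 8²) = 8√3
dx/dt = (rope/x) · d(rope)/dt = (16/(8√3)) · (-6) = -4√3 m/s
The boat approaches at 4√3 ≈ 6.928 m/s.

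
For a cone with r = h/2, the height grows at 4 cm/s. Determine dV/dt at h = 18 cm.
324π cm³/s

V = (1/3)π(h/2)²h = πh³/12
dV/dt = πh²/4 · 4
At h = 18: dV/dt = 324π cm³/s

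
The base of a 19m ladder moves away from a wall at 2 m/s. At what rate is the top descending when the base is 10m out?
20√29/87 ≈ 1.238 m/s

x² + y² = 19²
2x·dx/dt + 2y·dy/dt = 0
dy/dt = -x/y · dx/dt = -10/(3√29) · 2 = -20√29/87 m/s
The top is descending at 20√29/87 ≈ 1.238 m/s.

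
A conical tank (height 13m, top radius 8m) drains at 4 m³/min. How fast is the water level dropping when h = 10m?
169/(1600π) ≈ 0.03362 m/min

r/h = 8/13, so r = (8/13)h
V = (1/3)πr²h = (1/3)π((8/13)h)²h = (64/507)πh³
dV/dh = (64/169)πh²
dh/dt = (dV/dt)/(dV/dh) = -4/((64/169)π·10²) = -169/(1600π) m/min
The level is dropping at 169/(1600π) ≈ 0.03362 m/min.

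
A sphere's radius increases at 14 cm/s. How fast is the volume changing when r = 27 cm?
40824π cm³/s

V = (4/3)πr³
dV/dt = dV/dr · dr/dt = 4πr² · 14
At r = 27: dV/dt = 40824π cm³/s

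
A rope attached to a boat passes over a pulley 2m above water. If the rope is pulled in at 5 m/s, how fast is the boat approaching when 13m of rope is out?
13√165/33 ≈ 5.06 m/s

rope² = x² + 2²
x = √(13² - 2²) = √165
dx/dt = (rope/x) · d(rope)/dt = (13/√165) · (-5) = -13√165/33 m/s
The boat approaches at 13√165/33 ≈ 5.06 m/s.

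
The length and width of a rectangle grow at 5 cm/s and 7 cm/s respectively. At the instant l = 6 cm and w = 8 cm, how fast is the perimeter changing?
24 cm/s

P = 2(l + w)
dP/dt = 2(dl/dt + dw/dt) = 2(5 + 7) = 24 cm/s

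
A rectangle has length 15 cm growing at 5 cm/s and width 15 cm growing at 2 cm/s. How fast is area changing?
105 cm²/s

A = lw
dA/dt = w·dl/dt + l·dw/dt = 15·5 + 15·2 = 105 cm²/s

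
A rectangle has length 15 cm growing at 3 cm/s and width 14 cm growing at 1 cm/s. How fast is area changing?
57 cm²/s

A = lw
dA/dt = w·dl/dt + l·dw/dt = 14·3 + 15·1 = 57 cm²/s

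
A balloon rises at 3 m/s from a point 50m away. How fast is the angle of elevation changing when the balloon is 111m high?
0.010121 rad/s

tan(θ) = y/50
sec²(θ) · dθ/dt = (1/50) · dy/dt
dθ/dt = cos²(θ)/50 · 3 = 50/(50² + 111²) · 3
dθ/dt = 0.010121 rad/s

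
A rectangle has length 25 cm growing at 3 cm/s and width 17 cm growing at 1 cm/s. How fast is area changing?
76 cm²/s

A = lw
dA/dt = w·dl/dt + l·dw/dt = 17·3 + 25·1 = 76 cm²/s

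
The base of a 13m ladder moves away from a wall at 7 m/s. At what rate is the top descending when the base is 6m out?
6√133/19 ≈ 3.642 m/s

x² + y² = 13²
2x·dx/dt + 2y·dy/dt = 0
dy/dt = -x/y · dx/dt = -6/√133 · 7 = -6√133/19 m/s
The top is descending at 6√133/19 ≈ 3.642 m/s.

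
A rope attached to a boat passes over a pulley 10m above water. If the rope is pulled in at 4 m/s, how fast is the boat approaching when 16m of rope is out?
32√39/39 ≈ 5.124 m/s

rope² = x² + 10²
x = √(16² - 10²) = 2√39
dx/dt = (rope/x) · d(rope)/dt = (16/(2√39)) · (-4) = -32√39/39 m/s
The boat approaches at 32√39/39 ≈ 5.124 m/s.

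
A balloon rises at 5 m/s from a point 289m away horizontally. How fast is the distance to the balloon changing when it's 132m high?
132√100945/20189 ≈ 2.077 m/s

z² = 289² + y²
z = √(289² + 132²) = √100945
dz/dt = y/z · dy/dt = 132/√100945 · 5 = 132√100945/20189 ≈ 2.077 m/s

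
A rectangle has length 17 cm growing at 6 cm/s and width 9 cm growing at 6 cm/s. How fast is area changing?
156 cm²/s

A = lw
dA/dt = w·dl/dt + l·dw/dt = 9·6 + 17·6 = 156 cm²/s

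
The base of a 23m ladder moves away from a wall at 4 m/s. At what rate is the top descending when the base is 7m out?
7√30/30 ≈ 1.278 m/s

x² + y² = 23²
2x·dx/dt + 2y·dy/dt = 0
dy/dt = -x/y · dx/dt = -7/(4√30) · 4 = -7√30/30 m/s
The top is descending at 7√30/30 ≈ 1.278 m/s.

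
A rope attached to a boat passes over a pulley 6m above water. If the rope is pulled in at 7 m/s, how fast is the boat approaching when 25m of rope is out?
175√589/589 ≈ 7.211 m/s

rope² = x² + 6²
x = √(25² - 6²) = √589
dx/dt = (rope/x) · d(rope)/dt = (25/√589) · (-7) = -175√589/589 m/s
The boat approaches at 175√589/589 ≈ 7.211 m/s.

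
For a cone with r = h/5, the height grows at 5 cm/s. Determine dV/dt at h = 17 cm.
289π/5 cm³/s

V = (1/3)π(h/5)²h = πh³/75
dV/dt = πh²/25 · 5
At h = 17: dV/dt = 289π/5 cm³/s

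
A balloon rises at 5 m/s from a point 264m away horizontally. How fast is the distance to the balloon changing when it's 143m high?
13√745/149 ≈ 2.381 m/s

z² = 264² + y²
z = √(264² + 143²) = 11√745
dz/dt = y/z · dy/dt = 143/(11√745) · 5 = 13√745/149 ≈ 2.381 m/s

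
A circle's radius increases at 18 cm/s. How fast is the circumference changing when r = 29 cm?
36π cm/s

C = 2πr
dC/dt = 2π · dr/dt = 2π · 18 = 36π cm/s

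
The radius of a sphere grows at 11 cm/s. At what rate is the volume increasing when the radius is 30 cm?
39600π cm³/s

V = (4/3)πr³
dV/dt = dV/dr · dr/dt = 4πr² · 11
At r = 30: dV/dt = 39600π cm³/s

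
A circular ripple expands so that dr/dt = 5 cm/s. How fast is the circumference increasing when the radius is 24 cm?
10π cm/s

C = 2πr
dC/dt = 2π · dr/dt = 2π · 5 = 10π cm/s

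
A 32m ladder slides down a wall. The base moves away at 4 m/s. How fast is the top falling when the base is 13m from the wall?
52√95/285 ≈ 1.778 m/s

x² + y² = 32²
2x·dx/dt + 2y·dy/dt = 0
dy/dt = -x/y · dx/dt = -13/(3√95) · 4 = -52√95/285 m/s
The top is descending at 52√95/285 ≈ 1.778 m/s.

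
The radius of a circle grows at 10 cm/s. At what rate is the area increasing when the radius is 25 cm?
500π cm²/s

A = πr²
dA/dt = 2πr · dr/dt = 2π(25)(10) = 500π cm²/s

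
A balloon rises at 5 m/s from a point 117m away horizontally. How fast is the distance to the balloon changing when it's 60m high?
100√1921/1921 ≈ 2.282 m/s

z² = 117² + y²
z = √(117² + 60²) = 3√1921
dz/dt = y/z · dy/dt = 60/(3√1921) · 5 = 100√1921/1921 ≈ 2.282 m/s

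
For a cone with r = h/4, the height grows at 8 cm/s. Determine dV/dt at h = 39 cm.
1521π/2 cm³/s

V = (1/3)π(h/4)²h = πh³/48
dV/dt = πh²/16 · 8
At h = 39: dV/dt = 1521π/2 cm³/s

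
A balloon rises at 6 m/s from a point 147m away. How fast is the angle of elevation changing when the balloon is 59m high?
0.035153 rad/s

tan(θ) = y/147
sec²(θ) · dθ/dt = (1/147) · dy/dt
dθ/dt = cos²(θ)/147 · 6 = 147/(147² + 59²) · 6
dθ/dt = 0.035153 rad/s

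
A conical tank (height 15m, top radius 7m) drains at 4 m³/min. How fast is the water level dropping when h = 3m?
100/(49π) ≈ 0.6496 m/min

r/h = 7/15, so r = (7/15)h
V = (1/3)πr²h = (1/3)π((7/15)h)²h = (49/675)πh³
dV/dh = (49/225)πh²
dh/dt = (dV/dt)/(dV/dh) = -4/((49/225)π·3²) = -100/(49π) m/min
The level is dropping at 100/(49π) ≈ 0.6496 m/min.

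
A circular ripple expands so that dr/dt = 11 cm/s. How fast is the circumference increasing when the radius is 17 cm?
22π cm/s

C = 2πr
dC/dt = 2π · dr/dt = 2π · 11 = 22π cm/s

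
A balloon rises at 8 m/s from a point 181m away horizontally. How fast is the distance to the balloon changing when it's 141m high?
564√52642/26321 ≈ 4.916 m/s

z² = 181² + y²
z = √(181² + 141²) = √52642
dz/dt = y/z · dy/dt = 141/√52642 · 8 = 564√52642/26321 ≈ 4.916 m/s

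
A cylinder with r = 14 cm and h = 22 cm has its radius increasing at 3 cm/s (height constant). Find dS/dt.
300π cm²/s

S = 2πrh + 2πr² (lateral + bases)
dS/dt = (2πh + 4πr)·dr/dt = (2π·22 + 4π·14)·3
= 300π cm²/s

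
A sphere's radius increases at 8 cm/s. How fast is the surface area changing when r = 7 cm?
448π cm²/s

S = 4πr²
dS/dt = dS/dr · dr/dt = 8πr · 8
At r = 7: dS/dt = 448π cm²/s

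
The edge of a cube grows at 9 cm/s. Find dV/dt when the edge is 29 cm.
22707 cm³/s

V = s³
dV/dt = 3s² · ds/dt = 3·29²·9 = 22707 cm³/s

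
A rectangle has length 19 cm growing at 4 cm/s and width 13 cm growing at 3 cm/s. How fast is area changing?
109 cm²/s

A = lw
dA/dt = w·dl/dt + l·dw/dt = 13·4 + 19·3 = 109 cm²/s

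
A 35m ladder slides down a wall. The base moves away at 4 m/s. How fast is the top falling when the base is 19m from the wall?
19√6/18 ≈ 2.586 m/s

x² + y² = 35²
2x·dx/dt + 2y·dy/dt = 0
dy/dt = -x/y · dx/dt = -19/(12√6) · 4 = -19√6/18 m/s
The top is descending at 19√6/18 ≈ 2.586 m/s.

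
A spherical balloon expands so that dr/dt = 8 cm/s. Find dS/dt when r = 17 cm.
1088π cm²/s

S = 4πr²
dS/dt = dS/dr · dr/dt = 8πr · 8
At r = 17: dS/dt = 1088π cm²/s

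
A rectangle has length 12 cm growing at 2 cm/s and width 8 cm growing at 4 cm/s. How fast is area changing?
64 cm²/s

A = lw
dA/dt = w·dl/dt + l·dw/dt = 8·2 + 12·4 = 64 cm²/s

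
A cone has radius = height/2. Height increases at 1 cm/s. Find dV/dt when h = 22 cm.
121π cm³/s

V = (1/3)π(h/2)²h = πh³/12
dV/dt = πh²/4 · 1
At h = 22: dV/dt = 121π cm³/s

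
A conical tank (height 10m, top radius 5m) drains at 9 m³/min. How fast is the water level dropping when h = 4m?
9/(4π) ≈ 0.7162 m/min

r/h = 5/10, so r = (1/2)h
V = (1/3)πr²h = (1/3)π((1/2)h)²h = (1/12)πh³
dV/dh = (1/4)πh²
dh/dt = (dV/dt)/(dV/dh) = -9/((1/4)π·4²) = -9/(4π) m/min
The level is dropping at 9/(4π) ≈ 0.7162 m/min.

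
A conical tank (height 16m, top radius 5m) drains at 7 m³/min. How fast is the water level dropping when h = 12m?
112/(225π) ≈ 0.1584 m/min

r/h = 5/16, so r = (5/16)h
V = (1/3)πr²h = (1/3)π((5/16)h)²h = (25/768)πh³
dV/dh = (25/256)πh²
dh/dt = (dV/dt)/(dV/dh) = -7/((25/256)π·12²) = -112/(225π) m/min
The level is dropping at 112/(225π) ≈ 0.1584 m/min.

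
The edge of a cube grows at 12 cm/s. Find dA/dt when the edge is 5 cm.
720 cm²/s

A = 6s²
dA/dt = 12s · ds/dt = 12·5·12 = 720 cm²/s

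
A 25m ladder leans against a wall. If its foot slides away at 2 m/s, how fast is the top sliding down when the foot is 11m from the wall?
11√14/42 ≈ 0.98 m/s

x² + y² = 25²
2x·dx/dt + 2y·dy/dt = 0
dy/dt = -x/y · dx/dt = -11/(6√14) · 2 = -11√14/42 m/s
The top is descending at 11√14/42 ≈ 0.98 m/s.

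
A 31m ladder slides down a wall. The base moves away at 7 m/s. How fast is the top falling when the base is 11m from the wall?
11√210/60 ≈ 2.657 m/s

x² + y² = 31²
2x·dx/dt + 2y·dy/dt = 0
dy/dt = -x/y · dx/dt = -11/(2√210) · 7 = -11√210/60 m/s
The top is descending at 11√210/60 ≈ 2.657 m/s.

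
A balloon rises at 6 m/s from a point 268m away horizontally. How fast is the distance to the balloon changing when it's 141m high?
846√91705/91705 ≈ 2.794 m/s

z² = 268² + y²
z = √(268² + 141²) = √91705
dz/dt = y/z · dy/dt = 141/√91705 · 6 = 846√91705/91705 ≈ 2.794 m/s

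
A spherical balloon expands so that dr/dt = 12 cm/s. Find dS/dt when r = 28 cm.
2688π cm²/s

S = 4πr²
dS/dt = dS/dr · dr/dt = 8πr · 12
At r = 28: dS/dt = 2688π cm²/s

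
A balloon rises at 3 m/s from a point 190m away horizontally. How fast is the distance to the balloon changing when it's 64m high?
96√10049/10049 ≈ 0.9577 m/s

z² = 190² + y²
z = √(190² + 64²) = 2√10049
dz/dt = y/z · dy/dt = 64/(2√10049) · 3 = 96√10049/10049 ≈ 0.9577 m/s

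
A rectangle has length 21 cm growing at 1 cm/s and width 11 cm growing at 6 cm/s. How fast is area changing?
137 cm²/s

A = lw
dA/dt = w·dl/dt + l·dw/dt = 11·1 + 21·6 = 137 cm²/s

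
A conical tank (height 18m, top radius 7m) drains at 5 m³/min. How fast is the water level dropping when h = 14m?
405/(2401π) ≈ 0.05369 m/min

r/h = 7/18, so r = (7/18)h
V = (1/3)πr²h = (1/3)π((7/18)h)²h = (49/972)πh³
dV/dh = (49/324)πh²
dh/dt = (dV/dt)/(dV/dh) = -5/((49/324)π·14²) = -405/(2401π) m/min
The level is dropping at 405/(2401π) ≈ 0.05369 m/min.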